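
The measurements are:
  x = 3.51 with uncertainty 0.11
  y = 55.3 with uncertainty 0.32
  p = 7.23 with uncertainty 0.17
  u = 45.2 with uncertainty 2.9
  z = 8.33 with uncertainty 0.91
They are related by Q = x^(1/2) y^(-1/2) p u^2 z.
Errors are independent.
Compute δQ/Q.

Products/powers → add relative errors in quadrature, weighted by exponent:
  (½·δx/x)² = (0.5×0.0313)² = 0.000246;  (−½·δy/y)² = (-0.5×0.00579)² = 8.37e-06;  (1·δp/p)² = (1×0.0235)² = 0.000553;  (2·δu/u)² = (2×0.0642)² = 0.0165;  (1·δz/z)² = (1×0.109)² = 0.0119
δQ/Q = √(0.0292) = 0.171

0.171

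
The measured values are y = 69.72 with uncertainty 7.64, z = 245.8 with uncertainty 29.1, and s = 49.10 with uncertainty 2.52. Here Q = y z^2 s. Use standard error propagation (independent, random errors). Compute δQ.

For a monomial Q ∝ y, z^2, s, fractional errors add in quadrature:
  (1·δy/y)² = (1×0.110)² = 0.0120;  (2·δz/z)² = (2×0.118)² = 0.0561;  (1·δs/s)² = (1×0.0513)² = 0.00263
δQ/Q = √(0.0707) = 0.266
Q = 2.068e+08, so δQ = 0.266 × 2.068e+08 = 5.5e+07.

5.5e+07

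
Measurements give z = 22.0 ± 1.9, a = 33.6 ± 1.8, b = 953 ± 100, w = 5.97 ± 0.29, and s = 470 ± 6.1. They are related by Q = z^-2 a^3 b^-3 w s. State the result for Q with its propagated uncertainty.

0.000254 ± 0.000101

Relative error in a monomial: (δQ/Q)² = Σ (nᵢ · δxᵢ/xᵢ)².
  (-2·δz/z)² = (-2×0.0864)² = 0.0298;  (3·δa/a)² = (3×0.0536)² = 0.0258;  (-3·δb/b)² = (-3×0.105)² = 0.0991;  (1·δw/w)² = (1×0.0486)² = 0.00236;  (1·δs/s)² = (1×0.0130)² = 0.000168
δQ/Q = √(0.157) = 0.397
Q = 0.000254, so δQ = 0.397 × 0.000254 = 0.000101.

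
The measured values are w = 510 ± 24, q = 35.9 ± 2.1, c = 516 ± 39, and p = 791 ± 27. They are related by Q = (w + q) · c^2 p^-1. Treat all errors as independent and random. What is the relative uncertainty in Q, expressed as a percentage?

Let u = w + q = 546. δu = √(δw² + δq²) = √(576 + 4.41) = 24.1, so δu/u = 0.0441.
Q is then a monomial in u, c, p:
δQ/Q = √((δu/u)² + (2·δc/c)² + (-1·δp/p)²) = √(0.00195 + 0.0229 + 0.00117) = 0.161

16.1%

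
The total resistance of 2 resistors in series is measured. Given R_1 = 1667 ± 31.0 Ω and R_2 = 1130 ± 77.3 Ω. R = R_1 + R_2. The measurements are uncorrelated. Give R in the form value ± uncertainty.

For a sum/difference, combine absolute errors in quadrature:
  (δR_1)² = 961;  (δR_2)² = 5980
δR = √(6940) = 83.3 Ω
R = 2797 Ω.

2797 ± 83.3 Ω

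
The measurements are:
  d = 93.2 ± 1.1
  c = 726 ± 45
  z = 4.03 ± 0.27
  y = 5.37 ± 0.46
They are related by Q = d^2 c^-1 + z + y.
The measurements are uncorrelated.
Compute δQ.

0.956

Let p = d^2·c^-1 = 12.0. δp/p = √((2·δd/d)² + (-1·δc/c)²) = √(0.000557 + 0.00384) = 0.0663, so δp = 0.794.
Q = p + z + y: δQ = √(δp² + δz² + δy²) = √(0.630 + 0.0729 + 0.212) = 0.956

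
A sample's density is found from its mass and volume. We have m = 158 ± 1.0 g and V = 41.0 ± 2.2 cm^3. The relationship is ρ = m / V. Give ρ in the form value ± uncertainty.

3.85 ± 0.208 g/cm^3

For a monomial ρ ∝ m, V^-1, fractional errors add in quadrature:
  (1·δm/m)² = (1×0.00633)² = 4.01e-05;  (-1·δV/V)² = (-1×0.0537)² = 0.00288
δρ/ρ = √(0.00292) = 0.0540
ρ = 3.85 g/cm^3, so δρ = 0.0540 × 3.85 = 0.208 g/cm^3.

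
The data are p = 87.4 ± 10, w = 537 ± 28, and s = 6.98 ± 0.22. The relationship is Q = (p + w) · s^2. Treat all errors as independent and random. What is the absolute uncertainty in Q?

2400

Let u = p + w = 624. δu = √(δp² + δw²) = √(100 + 784) = 29.7, so δu/u = 0.0476.
Q is then a monomial in u, s:
δQ/Q = √((δu/u)² + (2·δs/s)²) = √(0.00227 + 0.00397) = 0.0790
Q = 30400, so δQ = 0.0790 × 30400 = 2400.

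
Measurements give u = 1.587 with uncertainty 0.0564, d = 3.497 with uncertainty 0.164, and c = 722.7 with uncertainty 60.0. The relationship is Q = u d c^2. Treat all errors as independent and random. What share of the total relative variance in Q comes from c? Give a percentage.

88.8%

(δQ/Q)² = (1·δu/u)² + (1·δd/d)² + (2·δc/c)²
  u term: (1×0.0355)² = 0.00126
  d term: (1×0.0469)² = 0.00220
  c term: (2×0.0830)² = 0.0276
Total = 0.0310. Share from c = 0.0276/0.0310 = 0.888.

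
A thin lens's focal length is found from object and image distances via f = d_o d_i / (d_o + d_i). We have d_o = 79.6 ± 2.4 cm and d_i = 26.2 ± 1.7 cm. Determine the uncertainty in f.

0.973 cm

∂f/∂d_o = (d_i/(d_o+d_i))² = 0.0613;  ∂f/∂d_i = (d_o/(d_o+d_i))² = 0.566
δf = √((∂f/∂d_o · δd_o)² + (∂f/∂d_i · δd_i)²) = √(0.0217 + 0.926) = 0.973 cm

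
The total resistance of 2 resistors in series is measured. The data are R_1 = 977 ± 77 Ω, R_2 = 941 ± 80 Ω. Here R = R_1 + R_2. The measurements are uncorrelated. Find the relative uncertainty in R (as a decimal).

Absolute uncertainties add in quadrature for a linear combination:
  (δR_1)² = 5930;  (δR_2)² = 6400
δR = √(12300) = 111 Ω
R = 1920 Ω, so δR/R = 111/1920 = 0.0579.

0.0579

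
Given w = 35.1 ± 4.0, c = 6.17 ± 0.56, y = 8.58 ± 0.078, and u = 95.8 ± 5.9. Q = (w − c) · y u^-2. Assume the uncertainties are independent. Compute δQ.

Let h = w − c = 28.9. δh = √(δw² + δc²) = √(16.0 + 0.314) = 4.04, so δh/h = 0.140.
Q is then a monomial in h, y, u:
δQ/Q = √((δh/h)² + (1·δy/y)² + (-2·δu/u)²) = √(0.0195 + 8.26e-05 + 0.0152) = 0.186
Q = 0.0270, so δQ = 0.186 × 0.0270 = 0.00504.

0.00504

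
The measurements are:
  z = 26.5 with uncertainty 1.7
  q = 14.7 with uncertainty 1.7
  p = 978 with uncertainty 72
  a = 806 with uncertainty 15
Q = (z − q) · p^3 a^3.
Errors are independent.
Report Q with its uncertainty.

Let u = z − q = 11.8. δu = √(δz² + δq²) = √(2.89 + 2.89) = 2.40, so δu/u = 0.204.
Q is then a monomial in u, p, a:
δQ/Q = √((δu/u)² + (3·δp/p)² + (3·δa/a)²) = √(0.0415 + 0.0488 + 0.00312) = 0.306
Q = 5.78e+18, so δQ = 0.306 × 5.78e+18 = 1.77e+18.

(5.78 ± 1.77) × 10^18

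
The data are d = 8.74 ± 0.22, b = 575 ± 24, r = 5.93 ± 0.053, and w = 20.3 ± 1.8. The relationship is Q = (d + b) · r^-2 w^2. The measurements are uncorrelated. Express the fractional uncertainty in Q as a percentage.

18.3%

Let u = d + b = 584. δu = √(δd² + δb²) = √(0.0484 + 576) = 24.0, so δu/u = 0.0411.
Q is then a monomial in u, r, w:
δQ/Q = √((δu/u)² + (-2·δr/r)² + (2·δw/w)²) = √(0.00169 + 0.000320 + 0.0314) = 0.183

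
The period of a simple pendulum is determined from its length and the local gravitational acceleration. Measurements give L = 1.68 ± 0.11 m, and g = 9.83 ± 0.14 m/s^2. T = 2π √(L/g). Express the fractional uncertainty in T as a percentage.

Products/powers → add relative errors in quadrature, weighted by exponent:
  (½·δL/L)² = (0.5×0.0655)² = 0.00107;  (−½·δg/g)² = (-0.5×0.0142)² = 5.07e-05
δT/T = √(0.00112) = 0.0335

3.35%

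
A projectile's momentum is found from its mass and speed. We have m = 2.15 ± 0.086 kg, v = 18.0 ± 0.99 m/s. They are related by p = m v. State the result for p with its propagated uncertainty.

38.7 ± 2.63 kg·m/s

Since p is a product/quotient, work with relative uncertainties:
  (1·δm/m)² = (1×0.0400)² = 0.00160;  (1·δv/v)² = (1×0.0550)² = 0.00302
δp/p = √(0.00462) = 0.0680
p = 38.7 kg·m/s, so δp = 0.0680 × 38.7 = 2.63 kg·m/s.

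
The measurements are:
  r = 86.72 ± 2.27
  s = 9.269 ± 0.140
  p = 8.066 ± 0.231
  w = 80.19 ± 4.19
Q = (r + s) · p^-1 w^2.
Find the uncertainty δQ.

Let u = r + s = 95.99. δu = √(δr² + δs²) = √(5.15 + 0.0196) = 2.27, so δu/u = 0.0237.
Q is then a monomial in u, p, w:
δQ/Q = √((δu/u)² + (-1·δp/p)² + (2·δw/w)²) = √(0.000561 + 0.000820 + 0.0109) = 0.111
Q = 76530, so δQ = 0.111 × 76530 = 8490.

8490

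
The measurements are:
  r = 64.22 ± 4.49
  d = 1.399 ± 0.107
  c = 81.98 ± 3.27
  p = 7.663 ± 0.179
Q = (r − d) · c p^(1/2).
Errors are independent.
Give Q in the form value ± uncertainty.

14260 ± 1180

Let u = r − d = 62.82. δu = √(δr² + δd²) = √(20.2 + 0.0114) = 4.49, so δu/u = 0.0715.
Q is then a monomial in u, c, p:
δQ/Q = √((δu/u)² + (1·δc/c)² + (½·δp/p)²) = √(0.00511 + 0.00159 + 0.000136) = 0.0827
Q = 14260, so δQ = 0.0827 × 14260 = 1180.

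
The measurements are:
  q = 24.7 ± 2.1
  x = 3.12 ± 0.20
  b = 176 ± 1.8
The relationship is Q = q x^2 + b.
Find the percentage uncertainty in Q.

8.89%

Let p = q·x^2 = 240. δp/p = √((1·δq/q)² + (2·δx/x)²) = √(0.00723 + 0.0164) = 0.154, so δp = 37.0.
Q = p + b: δQ = √(δp² + δb²) = √(1370 + 3.24) = 37.0
Q = 416, so δQ/Q = 37.0/416 = 0.0889.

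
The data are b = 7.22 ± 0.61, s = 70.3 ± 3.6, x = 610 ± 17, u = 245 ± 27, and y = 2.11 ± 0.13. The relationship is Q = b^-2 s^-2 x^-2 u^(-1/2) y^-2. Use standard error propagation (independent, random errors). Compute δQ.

3.68e-14

Since Q is a product/quotient, work with relative uncertainties:
  (-2·δb/b)² = (-2×0.0845)² = 0.0286;  (-2·δs/s)² = (-2×0.0512)² = 0.0105;  (-2·δx/x)² = (-2×0.0279)² = 0.00311;  (−½·δu/u)² = (-0.5×0.110)² = 0.00304;  (-2·δy/y)² = (-2×0.0616)² = 0.0152
δQ/Q = √(0.0604) = 0.246
Q = 1.5e-13, so δQ = 0.246 × 1.5e-13 = 3.68e-14.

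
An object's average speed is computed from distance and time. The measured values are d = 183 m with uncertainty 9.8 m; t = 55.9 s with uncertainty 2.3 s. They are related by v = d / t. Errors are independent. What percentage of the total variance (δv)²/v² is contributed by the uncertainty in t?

37.1%

(δv/v)² = (1·δd/d)² + (-1·δt/t)²
  d term: (1×0.0536)² = 0.00287
  t term: (-1×0.0411)² = 0.00169
Total = 0.00456. Share from t = 0.00169/0.00456 = 0.371.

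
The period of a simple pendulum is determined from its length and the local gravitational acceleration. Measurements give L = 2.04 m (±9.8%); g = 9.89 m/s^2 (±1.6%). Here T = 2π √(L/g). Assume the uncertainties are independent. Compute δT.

0.142 s

For a monomial T ∝ L^(1/2), g^(-1/2), fractional errors add in quadrature:
  (½·δL/L)² = (0.5×0.0980)² = 0.00240;  (−½·δg/g)² = (-0.5×0.0160)² = 6.4e-05
δT/T = √(0.00247) = 0.0496
T = 2.85 s, so δT = 0.0496 × 2.85 = 0.142 s.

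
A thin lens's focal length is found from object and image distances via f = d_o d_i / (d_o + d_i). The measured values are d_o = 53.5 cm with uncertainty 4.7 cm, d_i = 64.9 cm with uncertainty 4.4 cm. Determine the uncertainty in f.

∂f/∂d_o = (d_i/(d_o+d_i))² = 0.300;  ∂f/∂d_i = (d_o/(d_o+d_i))² = 0.204
δf = √((∂f/∂d_o · δd_o)² + (∂f/∂d_i · δd_i)²) = √(1.99 + 0.807) = 1.67 cm

1.67 cm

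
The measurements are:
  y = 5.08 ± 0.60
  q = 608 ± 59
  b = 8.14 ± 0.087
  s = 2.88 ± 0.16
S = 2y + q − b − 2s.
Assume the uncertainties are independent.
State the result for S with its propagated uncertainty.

604 ± 59.0

S is a linear combination, so absolute uncertainties add in quadrature:
  (2·δy)² = 1.44;  (δq)² = 3480;  (δb)² = 0.00757;  (2·δs)² = 0.102
δS = √(3480) = 59.0
S = 604.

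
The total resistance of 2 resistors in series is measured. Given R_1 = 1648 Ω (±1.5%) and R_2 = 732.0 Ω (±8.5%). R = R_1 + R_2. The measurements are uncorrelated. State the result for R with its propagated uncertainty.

Each term contributes (cᵢ δxᵢ)² to (δR)²:
  (δR_1)² = 611;  (δR_2)² = 3870
δR = √(4480) = 67.0 Ω
R = 2380 Ω.

2380 ± 67.0 Ω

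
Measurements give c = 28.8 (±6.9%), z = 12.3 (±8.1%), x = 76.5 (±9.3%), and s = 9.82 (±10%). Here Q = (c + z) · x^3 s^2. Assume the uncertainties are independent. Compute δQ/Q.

0.348

Let u = c + z = 41.1. δu = √(δc² + δz²) = √(3.95 + 0.993) = 2.22, so δu/u = 0.0541.
Q is then a monomial in u, x, s:
δQ/Q = √((δu/u)² + (3·δx/x)² + (2·δs/s)²) = √(0.00293 + 0.0778 + 0.0400) = 0.348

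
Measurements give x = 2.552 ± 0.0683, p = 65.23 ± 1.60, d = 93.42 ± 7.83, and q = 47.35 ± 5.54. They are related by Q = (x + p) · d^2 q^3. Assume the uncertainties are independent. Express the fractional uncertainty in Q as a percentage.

39.0%

Let u = x + p = 67.78. δu = √(δx² + δp²) = √(0.00466 + 2.56) = 1.60, so δu/u = 0.0236.
Q is then a monomial in u, d, q:
δQ/Q = √((δu/u)² + (2·δd/d)² + (3·δq/q)²) = √(0.000558 + 0.0281 + 0.123) = 0.390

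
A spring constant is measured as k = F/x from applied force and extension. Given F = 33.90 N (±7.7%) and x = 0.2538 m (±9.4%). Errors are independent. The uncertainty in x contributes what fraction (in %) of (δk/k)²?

(δk/k)² = (1·δF/F)² + (-1·δx/x)²
  F term: (1×0.0770)² = 0.00593
  x term: (-1×0.0940)² = 0.00884
Total = 0.0148. Share from x = 0.00884/0.0148 = 0.598.

59.8%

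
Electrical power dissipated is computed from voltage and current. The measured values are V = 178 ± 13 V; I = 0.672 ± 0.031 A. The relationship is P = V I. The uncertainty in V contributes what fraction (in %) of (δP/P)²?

(δP/P)² = (1·δV/V)² + (1·δI/I)²
  V term: (1×0.0730)² = 0.00533
  I term: (1×0.0461)² = 0.00213
Total = 0.00746. Share from V = 0.00533/0.00746 = 0.715.

71.5%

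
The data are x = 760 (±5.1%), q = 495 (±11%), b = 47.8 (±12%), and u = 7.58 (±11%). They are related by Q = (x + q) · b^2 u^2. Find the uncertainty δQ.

Let w = x + q = 1260. δw = √(δx² + δq²) = √(1500 + 2960) = 66.8, so δw/w = 0.0533.
Q is then a monomial in w, b, u:
δQ/Q = √((δw/w)² + (2·δb/b)² + (2·δu/u)²) = √(0.00284 + 0.0576 + 0.0484) = 0.330
Q = 1.65e+08, so δQ = 0.330 × 1.65e+08 = 5.44e+07.

5.44e+07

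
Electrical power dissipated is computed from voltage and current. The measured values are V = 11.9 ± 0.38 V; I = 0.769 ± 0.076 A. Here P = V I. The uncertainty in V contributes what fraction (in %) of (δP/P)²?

(δP/P)² = (1·δV/V)² + (1·δI/I)²
  V term: (1×0.0319)² = 0.00102
  I term: (1×0.0988)² = 0.00977
Total = 0.0108. Share from V = 0.00102/0.0108 = 0.0945.

9.45%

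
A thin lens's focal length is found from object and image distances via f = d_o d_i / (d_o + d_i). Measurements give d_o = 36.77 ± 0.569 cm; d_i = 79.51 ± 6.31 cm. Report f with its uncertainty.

25.14 ± 0.685 cm

∂f/∂d_o = (d_i/(d_o+d_i))² = 0.468;  ∂f/∂d_i = (d_o/(d_o+d_i))² = 0.1000
δf = √((∂f/∂d_o · δd_o)² + (∂f/∂d_i · δd_i)²) = √(0.0708 + 0.398) = 0.685 cm
f = 25.14 cm.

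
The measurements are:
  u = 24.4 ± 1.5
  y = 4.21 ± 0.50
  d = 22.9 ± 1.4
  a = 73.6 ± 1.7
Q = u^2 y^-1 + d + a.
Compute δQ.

Let p = u^2·y^-1 = 141. δp/p = √((2·δu/u)² + (-1·δy/y)²) = √(0.0151 + 0.0141) = 0.171, so δp = 24.2.
Q = p + d + a: δQ = √(δp² + δd² + δa²) = √(584 + 1.96 + 2.89) = 24.3

24.3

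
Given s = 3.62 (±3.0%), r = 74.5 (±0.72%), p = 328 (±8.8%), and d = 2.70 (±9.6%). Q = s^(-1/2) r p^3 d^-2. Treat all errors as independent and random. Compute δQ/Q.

Since Q is a product/quotient, work with relative uncertainties:
  (−½·δs/s)² = (-0.5×0.0300)² = 0.000225;  (1·δr/r)² = (1×0.00720)² = 5.18e-05;  (3·δp/p)² = (3×0.0880)² = 0.0697;  (-2·δd/d)² = (-2×0.0960)² = 0.0369
δQ/Q = √(0.107) = 0.327

0.327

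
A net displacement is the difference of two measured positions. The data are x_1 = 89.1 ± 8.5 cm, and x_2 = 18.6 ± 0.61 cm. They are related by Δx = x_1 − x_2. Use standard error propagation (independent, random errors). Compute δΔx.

8.52 cm

Each term contributes (cᵢ δxᵢ)² to (δΔx)²:
  (δx_1)² = 72.2;  (δx_2)² = 0.372
δΔx = √(72.6) = 8.52 cm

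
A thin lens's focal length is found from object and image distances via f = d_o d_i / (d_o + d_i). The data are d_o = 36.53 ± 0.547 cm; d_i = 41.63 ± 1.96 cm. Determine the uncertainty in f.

∂f/∂d_o = (d_i/(d_o+d_i))² = 0.284;  ∂f/∂d_i = (d_o/(d_o+d_i))² = 0.218
δf = √((∂f/∂d_o · δd_o)² + (∂f/∂d_i · δd_i)²) = √(0.0241 + 0.183) = 0.455 cm

0.455 cm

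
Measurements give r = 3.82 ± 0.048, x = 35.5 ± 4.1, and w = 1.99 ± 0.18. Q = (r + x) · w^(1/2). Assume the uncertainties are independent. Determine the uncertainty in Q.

6.30

Let u = r + x = 39.3. δu = √(δr² + δx²) = √(0.00230 + 16.8) = 4.10, so δu/u = 0.104.
Q is then a monomial in u, w:
δQ/Q = √((δu/u)² + (½·δw/w)²) = √(0.0109 + 0.00205) = 0.114
Q = 55.5, so δQ = 0.114 × 55.5 = 6.30.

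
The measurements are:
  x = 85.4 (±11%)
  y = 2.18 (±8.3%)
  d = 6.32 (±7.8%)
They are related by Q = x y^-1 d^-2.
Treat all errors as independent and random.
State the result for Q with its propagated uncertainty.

Products/powers → add relative errors in quadrature, weighted by exponent:
  (1·δx/x)² = (1×0.110)² = 0.0121;  (-1·δy/y)² = (-1×0.0830)² = 0.00689;  (-2·δd/d)² = (-2×0.0780)² = 0.0243
δQ/Q = √(0.0433) = 0.208
Q = 0.981, so δQ = 0.208 × 0.981 = 0.204.

0.981 ± 0.204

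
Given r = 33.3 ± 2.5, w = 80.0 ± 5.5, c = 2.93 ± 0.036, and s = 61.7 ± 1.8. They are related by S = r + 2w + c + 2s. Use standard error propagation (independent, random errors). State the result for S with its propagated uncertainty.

320 ± 11.8

Each term contributes (cᵢ δxᵢ)² to (δS)²:
  (δr)² = 6.25;  (2·δw)² = 121;  (δc)² = 0.00130;  (2·δs)² = 13.0
δS = √(140) = 11.8
S = 320.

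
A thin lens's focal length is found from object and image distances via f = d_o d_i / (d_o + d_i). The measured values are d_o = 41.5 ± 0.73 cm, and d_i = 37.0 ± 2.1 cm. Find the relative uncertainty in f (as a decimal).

∂f/∂d_o = (d_i/(d_o+d_i))² = 0.222;  ∂f/∂d_i = (d_o/(d_o+d_i))² = 0.279
δf = √((∂f/∂d_o · δd_o)² + (∂f/∂d_i · δd_i)²) = √(0.0263 + 0.344) = 0.609 cm
f = 19.6 cm, so δf/f = 0.609/19.6 = 0.0311.

0.0311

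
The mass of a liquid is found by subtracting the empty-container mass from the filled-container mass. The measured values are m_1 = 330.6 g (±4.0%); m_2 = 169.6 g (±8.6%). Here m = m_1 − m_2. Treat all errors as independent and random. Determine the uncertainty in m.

m is a linear combination, so absolute uncertainties add in quadrature:
  (δm_1)² = 175;  (δm_2)² = 213
δm = √(388) = 19.7 g

19.7 g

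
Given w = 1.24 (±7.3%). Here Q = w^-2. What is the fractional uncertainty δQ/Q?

0.146

Q ∝ w^-2, so δQ/Q = |-2| · δw/w = 2 × 0.0730 = 0.146.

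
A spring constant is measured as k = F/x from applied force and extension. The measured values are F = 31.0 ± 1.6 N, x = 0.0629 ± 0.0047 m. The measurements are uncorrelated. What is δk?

Since k is a product/quotient, work with relative uncertainties:
  (1·δF/F)² = (1×0.0516)² = 0.00266;  (-1·δx/x)² = (-1×0.0747)² = 0.00558
δk/k = √(0.00825) = 0.0908
k = 493 N/m, so δk = 0.0908 × 493 = 44.8 N/m.

44.8 N/m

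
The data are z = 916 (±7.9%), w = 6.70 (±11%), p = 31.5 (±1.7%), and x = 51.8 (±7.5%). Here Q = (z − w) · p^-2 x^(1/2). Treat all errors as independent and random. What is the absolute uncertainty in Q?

0.622

Let u = z − w = 909. δu = √(δz² + δw²) = √(5240 + 0.543) = 72.4, so δu/u = 0.0796.
Q is then a monomial in u, p, x:
δQ/Q = √((δu/u)² + (-2·δp/p)² + (½·δx/x)²) = √(0.00633 + 0.00116 + 0.00141) = 0.0943
Q = 6.60, so δQ = 0.0943 × 6.60 = 0.622.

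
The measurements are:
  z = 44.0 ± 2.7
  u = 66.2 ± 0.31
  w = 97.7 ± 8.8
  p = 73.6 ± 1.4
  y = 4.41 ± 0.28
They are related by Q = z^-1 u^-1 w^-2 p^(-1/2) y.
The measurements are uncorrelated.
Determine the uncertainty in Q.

Products/powers → add relative errors in quadrature, weighted by exponent:
  (-1·δz/z)² = (-1×0.0614)² = 0.00377;  (-1·δu/u)² = (-1×0.00468)² = 2.19e-05;  (-2·δw/w)² = (-2×0.0901)² = 0.0325;  (−½·δp/p)² = (-0.5×0.0190)² = 9.05e-05;  (1·δy/y)² = (1×0.0635)² = 0.00403
δQ/Q = √(0.0404) = 0.201
Q = 1.85e-08, so δQ = 0.201 × 1.85e-08 = 3.71e-09.

3.71e-09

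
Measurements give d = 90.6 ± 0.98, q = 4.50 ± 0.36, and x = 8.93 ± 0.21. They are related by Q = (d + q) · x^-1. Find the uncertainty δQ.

Let u = d + q = 95.1. δu = √(δd² + δq²) = √(0.960 + 0.130) = 1.04, so δu/u = 0.0110.
Q is then a monomial in u, x:
δQ/Q = √((δu/u)² + (-1·δx/x)²) = √(0.000121 + 0.000553) = 0.0260
Q = 10.6, so δQ = 0.0260 × 10.6 = 0.276.

0.276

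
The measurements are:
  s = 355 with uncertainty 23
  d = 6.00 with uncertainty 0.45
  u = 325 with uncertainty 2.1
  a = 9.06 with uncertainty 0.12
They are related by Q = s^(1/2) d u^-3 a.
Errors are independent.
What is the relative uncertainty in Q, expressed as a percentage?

8.50%

Relative error in a monomial: (δQ/Q)² = Σ (nᵢ · δxᵢ/xᵢ)².
  (½·δs/s)² = (0.5×0.0648)² = 0.00105;  (1·δd/d)² = (1×0.0750)² = 0.00562;  (-3·δu/u)² = (-3×0.00646)² = 0.000376;  (1·δa/a)² = (1×0.0132)² = 0.000175
δQ/Q = √(0.00723) = 0.0850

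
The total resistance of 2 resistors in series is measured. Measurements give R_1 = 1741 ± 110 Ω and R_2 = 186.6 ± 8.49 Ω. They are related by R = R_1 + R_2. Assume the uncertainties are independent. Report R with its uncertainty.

Each term contributes (cᵢ δxᵢ)² to (δR)²:
  (δR_1)² = 12100;  (δR_2)² = 72.1
δR = √(12200) = 110 Ω
R = 1928 Ω.

1928 ± 110 Ω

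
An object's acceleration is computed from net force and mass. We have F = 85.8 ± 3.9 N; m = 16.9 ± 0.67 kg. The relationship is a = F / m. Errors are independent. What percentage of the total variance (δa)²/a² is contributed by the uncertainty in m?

(δa/a)² = (1·δF/F)² + (-1·δm/m)²
  F term: (1×0.0455)² = 0.00207
  m term: (-1×0.0396)² = 0.00157
Total = 0.00364. Share from m = 0.00157/0.00364 = 0.432.

43.2%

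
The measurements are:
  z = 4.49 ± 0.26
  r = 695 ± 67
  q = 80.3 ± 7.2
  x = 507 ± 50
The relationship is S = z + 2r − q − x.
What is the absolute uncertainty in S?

Absolute uncertainties add in quadrature for a linear combination:
  (δz)² = 0.0676;  (2·δr)² = 18000;  (δq)² = 51.8;  (δx)² = 2500
δS = √(20500) = 143

143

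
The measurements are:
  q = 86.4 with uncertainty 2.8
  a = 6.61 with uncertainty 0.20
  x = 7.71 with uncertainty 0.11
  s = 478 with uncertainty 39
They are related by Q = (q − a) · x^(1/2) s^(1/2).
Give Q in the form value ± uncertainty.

4840 ± 263

Let u = q − a = 79.8. δu = √(δq² + δa²) = √(7.84 + 0.0400) = 2.81, so δu/u = 0.0352.
Q is then a monomial in u, x, s:
δQ/Q = √((δu/u)² + (½·δx/x)² + (½·δs/s)²) = √(0.00124 + 5.09e-05 + 0.00166) = 0.0543
Q = 4840, so δQ = 0.0543 × 4840 = 263.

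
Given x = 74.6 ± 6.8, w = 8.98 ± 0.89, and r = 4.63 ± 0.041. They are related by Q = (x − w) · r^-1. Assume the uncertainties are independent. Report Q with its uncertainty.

Let u = x − w = 65.6. δu = √(δx² + δw²) = √(46.2 + 0.792) = 6.86, so δu/u = 0.105.
Q is then a monomial in u, r:
δQ/Q = √((δu/u)² + (-1·δr/r)²) = √(0.0109 + 7.84e-05) = 0.105
Q = 14.2, so δQ = 0.105 × 14.2 = 1.49.

14.2 ± 1.49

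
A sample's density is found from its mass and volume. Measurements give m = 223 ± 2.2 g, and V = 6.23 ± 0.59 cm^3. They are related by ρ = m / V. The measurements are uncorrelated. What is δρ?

Relative error in a monomial: (δρ/ρ)² = Σ (nᵢ · δxᵢ/xᵢ)².
  (1·δm/m)² = (1×0.00987)² = 9.73e-05;  (-1·δV/V)² = (-1×0.0947)² = 0.00897
δρ/ρ = √(0.00907) = 0.0952
ρ = 35.8 g/cm^3, so δρ = 0.0952 × 35.8 = 3.41 g/cm^3.

3.41 g/cm^3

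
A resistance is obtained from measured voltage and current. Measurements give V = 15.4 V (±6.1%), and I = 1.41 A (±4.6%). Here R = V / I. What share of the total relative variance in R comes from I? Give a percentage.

(δR/R)² = (1·δV/V)² + (-1·δI/I)²
  V term: (1×0.0610)² = 0.00372
  I term: (-1×0.0460)² = 0.00212
Total = 0.00584. Share from I = 0.00212/0.00584 = 0.363.

36.3%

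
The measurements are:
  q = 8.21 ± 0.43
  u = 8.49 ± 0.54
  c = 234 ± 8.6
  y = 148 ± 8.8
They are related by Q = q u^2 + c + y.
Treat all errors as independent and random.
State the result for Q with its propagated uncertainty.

Let p = q·u^2 = 592. δp/p = √((1·δq/q)² + (2·δu/u)²) = √(0.00274 + 0.0162) = 0.138, so δp = 81.4.
Q = p + c + y: δQ = √(δp² + δc² + δy²) = √(6630 + 74.0 + 77.4) = 82.3
Q = 974.

974 ± 82.3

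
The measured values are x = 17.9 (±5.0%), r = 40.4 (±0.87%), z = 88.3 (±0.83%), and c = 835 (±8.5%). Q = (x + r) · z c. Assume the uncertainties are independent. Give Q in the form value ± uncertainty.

(4.30 ± 0.374) × 10^6

Let u = x + r = 58.3. δu = √(δx² + δr²) = √(0.801 + 0.124) = 0.962, so δu/u = 0.0165.
Q is then a monomial in u, z, c:
δQ/Q = √((δu/u)² + (1·δz/z)² + (1·δc/c)²) = √(0.000272 + 6.89e-05 + 0.00723) = 0.0870
Q = 4.3e+06, so δQ = 0.0870 × 4.3e+06 = 3.74e+05.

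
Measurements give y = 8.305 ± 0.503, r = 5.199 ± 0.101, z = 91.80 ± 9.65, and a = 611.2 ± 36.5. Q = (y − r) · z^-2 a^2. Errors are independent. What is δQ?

Let u = y − r = 3.106. δu = √(δy² + δr²) = √(0.253 + 0.0102) = 0.513, so δu/u = 0.165.
Q is then a monomial in u, z, a:
δQ/Q = √((δu/u)² + (-2·δz/z)² + (2·δa/a)²) = √(0.0273 + 0.0442 + 0.0143) = 0.293
Q = 137.7, so δQ = 0.293 × 137.7 = 40.3.

40.3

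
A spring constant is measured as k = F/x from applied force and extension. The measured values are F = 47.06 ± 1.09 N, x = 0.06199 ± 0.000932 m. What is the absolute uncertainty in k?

Since k is a product/quotient, work with relative uncertainties:
  (1·δF/F)² = (1×0.0232)² = 0.000536;  (-1·δx/x)² = (-1×0.0150)² = 0.000226
δk/k = √(0.000763) = 0.0276
k = 759.2 N/m, so δk = 0.0276 × 759.2 = 21.0 N/m.

21.0 N/m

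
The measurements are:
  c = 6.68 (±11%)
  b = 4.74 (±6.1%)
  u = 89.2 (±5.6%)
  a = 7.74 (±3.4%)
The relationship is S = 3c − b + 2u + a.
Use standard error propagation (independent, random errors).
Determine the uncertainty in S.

10.2

S is a linear combination, so absolute uncertainties add in quadrature:
  (3·δc)² = 4.86;  (δb)² = 0.0836;  (2·δu)² = 99.8;  (δa)² = 0.0693
δS = √(105) = 10.2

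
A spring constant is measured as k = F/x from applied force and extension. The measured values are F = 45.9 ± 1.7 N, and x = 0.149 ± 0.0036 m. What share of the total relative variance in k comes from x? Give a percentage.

(δk/k)² = (1·δF/F)² + (-1·δx/x)²
  F term: (1×0.0370)² = 0.00137
  x term: (-1×0.0242)² = 0.000584
Total = 0.00196. Share from x = 0.000584/0.00196 = 0.299.

29.9%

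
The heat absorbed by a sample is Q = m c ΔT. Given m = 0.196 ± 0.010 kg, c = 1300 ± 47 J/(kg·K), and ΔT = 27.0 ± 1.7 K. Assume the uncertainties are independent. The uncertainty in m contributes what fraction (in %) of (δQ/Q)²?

33.1%

(δQ/Q)² = (1·δm/m)² + (1·δc/c)² + (1·δΔT/ΔT)²
  m term: (1×0.0510)² = 0.00260
  c term: (1×0.0362)² = 0.00131
  ΔT term: (1×0.0630)² = 0.00396
Total = 0.00787. Share from m = 0.00260/0.00787 = 0.331.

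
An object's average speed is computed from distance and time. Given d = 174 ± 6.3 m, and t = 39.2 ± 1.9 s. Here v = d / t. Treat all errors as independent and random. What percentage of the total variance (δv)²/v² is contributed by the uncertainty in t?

64.2%

(δv/v)² = (1·δd/d)² + (-1·δt/t)²
  d term: (1×0.0362)² = 0.00131
  t term: (-1×0.0485)² = 0.00235
Total = 0.00366. Share from t = 0.00235/0.00366 = 0.642.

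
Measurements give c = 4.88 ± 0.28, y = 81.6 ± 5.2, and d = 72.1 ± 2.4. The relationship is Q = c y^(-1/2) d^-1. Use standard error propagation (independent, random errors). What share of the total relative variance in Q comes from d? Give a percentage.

20.5%

(δQ/Q)² = (1·δc/c)² + (−½·δy/y)² + (-1·δd/d)²
  c term: (1×0.0574)² = 0.00329
  y term: (-0.5×0.0637)² = 0.00102
  d term: (-1×0.0333)² = 0.00111
Total = 0.00542. Share from d = 0.00111/0.00542 = 0.205.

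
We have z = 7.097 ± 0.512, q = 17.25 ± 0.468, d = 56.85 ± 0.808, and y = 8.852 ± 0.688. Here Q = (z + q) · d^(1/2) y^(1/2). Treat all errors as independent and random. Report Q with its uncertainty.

546.2 ± 26.6

Let u = z + q = 24.35. δu = √(δz² + δq²) = √(0.262 + 0.219) = 0.694, so δu/u = 0.0285.
Q is then a monomial in u, d, y:
δQ/Q = √((δu/u)² + (½·δd/d)² + (½·δy/y)²) = √(0.000812 + 5.05e-05 + 0.00151) = 0.0487
Q = 546.2, so δQ = 0.0487 × 546.2 = 26.6.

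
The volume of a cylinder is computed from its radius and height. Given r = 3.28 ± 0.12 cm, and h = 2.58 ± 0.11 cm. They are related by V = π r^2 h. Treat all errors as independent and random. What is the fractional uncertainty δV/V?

0.0847

V is a product of powers, so relative uncertainties combine in quadrature:
  (2·δr/r)² = (2×0.0366)² = 0.00535;  (1·δh/h)² = (1×0.0426)² = 0.00182
δV/V = √(0.00717) = 0.0847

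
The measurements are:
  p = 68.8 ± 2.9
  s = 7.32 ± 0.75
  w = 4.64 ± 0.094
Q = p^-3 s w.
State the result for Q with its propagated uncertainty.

Q is a product of powers, so relative uncertainties combine in quadrature:
  (-3·δp/p)² = (-3×0.0422)² = 0.0160;  (1·δs/s)² = (1×0.102)² = 0.0105;  (1·δw/w)² = (1×0.0203)² = 0.000410
δQ/Q = √(0.0269) = 0.164
Q = 0.000104, so δQ = 0.164 × 0.000104 = 1.71e-05.

(1.04 ± 0.171) × 10^-4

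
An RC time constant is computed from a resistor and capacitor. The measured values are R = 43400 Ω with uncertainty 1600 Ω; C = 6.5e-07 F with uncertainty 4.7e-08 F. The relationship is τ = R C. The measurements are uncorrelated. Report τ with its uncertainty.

0.0282 ± 0.00229 s

Relative error in a monomial: (δτ/τ)² = Σ (nᵢ · δxᵢ/xᵢ)².
  (1·δR/R)² = (1×0.0369)² = 0.00136;  (1·δC/C)² = (1×0.0723)² = 0.00523
δτ/τ = √(0.00659) = 0.0812
τ = 0.0282 s, so δτ = 0.0812 × 0.0282 = 0.00229 s.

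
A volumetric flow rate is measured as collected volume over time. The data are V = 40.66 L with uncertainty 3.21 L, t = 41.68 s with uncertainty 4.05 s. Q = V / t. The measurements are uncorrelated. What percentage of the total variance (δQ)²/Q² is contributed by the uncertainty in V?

39.8%

(δQ/Q)² = (1·δV/V)² + (-1·δt/t)²
  V term: (1×0.0789)² = 0.00623
  t term: (-1×0.0972)² = 0.00944
Total = 0.0157. Share from V = 0.00623/0.0157 = 0.398.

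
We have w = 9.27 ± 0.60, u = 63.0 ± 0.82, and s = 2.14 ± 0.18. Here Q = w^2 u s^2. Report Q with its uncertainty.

24800 ± 5270

Relative error in a monomial: (δQ/Q)² = Σ (nᵢ · δxᵢ/xᵢ)².
  (2·δw/w)² = (2×0.0647)² = 0.0168;  (1·δu/u)² = (1×0.0130)² = 0.000169;  (2·δs/s)² = (2×0.0841)² = 0.0283
δQ/Q = √(0.0452) = 0.213
Q = 24800, so δQ = 0.213 × 24800 = 5270.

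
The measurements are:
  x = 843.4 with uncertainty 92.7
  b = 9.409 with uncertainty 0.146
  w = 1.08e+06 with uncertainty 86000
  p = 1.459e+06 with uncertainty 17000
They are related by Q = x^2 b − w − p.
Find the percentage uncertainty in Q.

35.6%

Let h = x^2·b = 6.693e+06. δh/h = √((2·δx/x)² + (1·δb/b)²) = √(0.0483 + 0.000241) = 0.220, so δh = 1.47e+06.
Q = h − w − p: δQ = √(δh² + δw² + δp²) = √(2.18e+12 + 7.4e+09 + 2.89e+08) = 1.48e+06
Q = 4.154e+06, so δQ/Q = 1.48e+06/4.154e+06 = 0.356.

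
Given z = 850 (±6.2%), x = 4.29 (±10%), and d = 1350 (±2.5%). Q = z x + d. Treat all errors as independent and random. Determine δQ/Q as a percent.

Let p = z·x = 3650. δp/p = √((1·δz/z)² + (1·δx/x)²) = √(0.00384 + 0.0100) = 0.118, so δp = 429.
Q = p + d: δQ = √(δp² + δd²) = √(1.84e+05 + 1140) = 430
Q = 5000, so δQ/Q = 430/5000 = 0.0861.

8.61%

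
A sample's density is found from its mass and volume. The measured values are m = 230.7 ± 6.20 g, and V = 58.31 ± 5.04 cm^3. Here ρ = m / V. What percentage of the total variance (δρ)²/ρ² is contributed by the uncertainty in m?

8.82%

(δρ/ρ)² = (1·δm/m)² + (-1·δV/V)²
  m term: (1×0.0269)² = 0.000722
  V term: (-1×0.0864)² = 0.00747
Total = 0.00819. Share from m = 0.000722/0.00819 = 0.0882.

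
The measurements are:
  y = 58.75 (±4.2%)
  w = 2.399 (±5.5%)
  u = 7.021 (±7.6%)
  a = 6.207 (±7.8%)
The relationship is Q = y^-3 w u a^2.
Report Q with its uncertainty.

Relative error in a monomial: (δQ/Q)² = Σ (nᵢ · δxᵢ/xᵢ)².
  (-3·δy/y)² = (-3×0.0420)² = 0.0159;  (1·δw/w)² = (1×0.0550)² = 0.00302;  (1·δu/u)² = (1×0.0760)² = 0.00578;  (2·δa/a)² = (2×0.0780)² = 0.0243
δQ/Q = √(0.0490) = 0.221
Q = 0.003200, so δQ = 0.221 × 0.003200 = 0.000708.

0.003200 ± 0.000708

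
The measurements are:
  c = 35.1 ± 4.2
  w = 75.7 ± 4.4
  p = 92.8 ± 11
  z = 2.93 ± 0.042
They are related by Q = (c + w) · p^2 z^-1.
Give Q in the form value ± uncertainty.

(3.26 ± 0.794) × 10^5

Let u = c + w = 111. δu = √(δc² + δw²) = √(17.6 + 19.4) = 6.08, so δu/u = 0.0549.
Q is then a monomial in u, p, z:
δQ/Q = √((δu/u)² + (2·δp/p)² + (-1·δz/z)²) = √(0.00301 + 0.0562 + 0.000205) = 0.244
Q = 3.26e+05, so δQ = 0.244 × 3.26e+05 = 79400.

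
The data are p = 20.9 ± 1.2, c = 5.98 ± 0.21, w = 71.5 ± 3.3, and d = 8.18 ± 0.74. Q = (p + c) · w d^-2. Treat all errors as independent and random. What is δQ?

5.52

Let u = p + c = 26.9. δu = √(δp² + δc²) = √(1.44 + 0.0441) = 1.22, so δu/u = 0.0453.
Q is then a monomial in u, w, d:
δQ/Q = √((δu/u)² + (1·δw/w)² + (-2·δd/d)²) = √(0.00205 + 0.00213 + 0.0327) = 0.192
Q = 28.7, so δQ = 0.192 × 28.7 = 5.52.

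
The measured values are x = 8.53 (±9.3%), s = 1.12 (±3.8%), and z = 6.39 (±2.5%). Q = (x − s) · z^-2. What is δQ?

0.0215

Let u = x − s = 7.41. δu = √(δx² + δs²) = √(0.629 + 0.00181) = 0.794, so δu/u = 0.107.
Q is then a monomial in u, z:
δQ/Q = √((δu/u)² + (-2·δz/z)²) = √(0.0115 + 0.00250) = 0.118
Q = 0.181, so δQ = 0.118 × 0.181 = 0.0215.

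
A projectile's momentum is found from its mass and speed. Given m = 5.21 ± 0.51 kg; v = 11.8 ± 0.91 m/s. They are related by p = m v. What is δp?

7.66 kg·m/s

For a monomial p ∝ m, v, fractional errors add in quadrature:
  (1·δm/m)² = (1×0.0979)² = 0.00958;  (1·δv/v)² = (1×0.0771)² = 0.00595
δp/p = √(0.0155) = 0.125
p = 61.5 kg·m/s, so δp = 0.125 × 61.5 = 7.66 kg·m/s.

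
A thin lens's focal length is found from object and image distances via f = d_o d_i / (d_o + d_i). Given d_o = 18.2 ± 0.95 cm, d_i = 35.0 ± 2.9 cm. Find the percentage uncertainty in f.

∂f/∂d_o = (d_i/(d_o+d_i))² = 0.433;  ∂f/∂d_i = (d_o/(d_o+d_i))² = 0.117
δf = √((∂f/∂d_o · δd_o)² + (∂f/∂d_i · δd_i)²) = √(0.169 + 0.115) = 0.533 cm
f = 12.0 cm, so δf/f = 0.533/12.0 = 0.0445.

4.45%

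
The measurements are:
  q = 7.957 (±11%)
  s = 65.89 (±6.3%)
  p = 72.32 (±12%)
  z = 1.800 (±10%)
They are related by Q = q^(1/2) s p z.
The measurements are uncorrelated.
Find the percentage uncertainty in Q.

17.7%

Products/powers → add relative errors in quadrature, weighted by exponent:
  (½·δq/q)² = (0.5×0.110)² = 0.00302;  (1·δs/s)² = (1×0.0630)² = 0.00397;  (1·δp/p)² = (1×0.120)² = 0.0144;  (1·δz/z)² = (1×0.100)² = 0.0100
δQ/Q = √(0.0314) = 0.177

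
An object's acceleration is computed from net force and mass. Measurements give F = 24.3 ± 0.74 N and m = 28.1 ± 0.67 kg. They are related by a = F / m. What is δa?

Each factor contributes (exponent × relative error)² to (δa/a)²:
  (1·δF/F)² = (1×0.0305)² = 0.000927;  (-1·δm/m)² = (-1×0.0238)² = 0.000569
δa/a = √(0.00150) = 0.0387
a = 0.865 m/s^2, so δa = 0.0387 × 0.865 = 0.0334 m/s^2.

0.0334 m/s^2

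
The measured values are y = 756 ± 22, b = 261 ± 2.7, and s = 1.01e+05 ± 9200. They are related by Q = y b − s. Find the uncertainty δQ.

11000

Let p = y·b = 1.97e+05. δp/p = √((1·δy/y)² + (1·δb/b)²) = √(0.000847 + 0.000107) = 0.0309, so δp = 6090.
Q = p − s: δQ = √(δp² + δs²) = √(3.71e+07 + 8.46e+07) = 11000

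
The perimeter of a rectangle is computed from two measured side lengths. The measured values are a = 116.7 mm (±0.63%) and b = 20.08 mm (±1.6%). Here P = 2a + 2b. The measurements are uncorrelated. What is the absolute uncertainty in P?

1.60 mm

Absolute uncertainties add in quadrature for a linear combination:
  (2·δa)² = 2.16;  (2·δb)² = 0.413
δP = √(2.58) = 1.60 mm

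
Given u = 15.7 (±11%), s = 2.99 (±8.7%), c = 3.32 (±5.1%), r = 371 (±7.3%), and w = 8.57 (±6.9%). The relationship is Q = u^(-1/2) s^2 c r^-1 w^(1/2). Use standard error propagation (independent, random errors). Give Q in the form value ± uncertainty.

Since Q is a product/quotient, work with relative uncertainties:
  (−½·δu/u)² = (-0.5×0.110)² = 0.00302;  (2·δs/s)² = (2×0.0870)² = 0.0303;  (1·δc/c)² = (1×0.0510)² = 0.00260;  (-1·δr/r)² = (-1×0.0730)² = 0.00533;  (½·δw/w)² = (0.5×0.0690)² = 0.00119
δQ/Q = √(0.0424) = 0.206
Q = 0.0591, so δQ = 0.206 × 0.0591 = 0.0122.

0.0591 ± 0.0122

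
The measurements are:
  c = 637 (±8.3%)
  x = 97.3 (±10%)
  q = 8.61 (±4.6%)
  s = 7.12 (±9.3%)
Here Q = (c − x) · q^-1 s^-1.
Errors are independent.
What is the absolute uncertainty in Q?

1.27

Let u = c − x = 540. δu = √(δc² + δx²) = √(2800 + 94.7) = 53.8, so δu/u = 0.0996.
Q is then a monomial in u, q, s:
δQ/Q = √((δu/u)² + (-1·δq/q)² + (-1·δs/s)²) = √(0.00992 + 0.00212 + 0.00865) = 0.144
Q = 8.80, so δQ = 0.144 × 8.80 = 1.27.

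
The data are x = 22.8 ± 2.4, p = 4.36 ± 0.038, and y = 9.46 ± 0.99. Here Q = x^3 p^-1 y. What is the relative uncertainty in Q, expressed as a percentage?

Q is a product of powers, so relative uncertainties combine in quadrature:
  (3·δx/x)² = (3×0.105)² = 0.0997;  (-1·δp/p)² = (-1×0.00872)² = 7.6e-05;  (1·δy/y)² = (1×0.105)² = 0.0110
δQ/Q = √(0.111) = 0.333

33.3%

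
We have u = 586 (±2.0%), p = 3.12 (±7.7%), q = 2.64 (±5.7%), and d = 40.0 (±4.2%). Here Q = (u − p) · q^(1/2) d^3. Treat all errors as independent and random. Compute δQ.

Let w = u − p = 583. δw = √(δu² + δp²) = √(137 + 0.0577) = 11.7, so δw/w = 0.0201.
Q is then a monomial in w, q, d:
δQ/Q = √((δw/w)² + (½·δq/q)² + (3·δd/d)²) = √(0.000404 + 0.000812 + 0.0159) = 0.131
Q = 6.06e+07, so δQ = 0.131 × 6.06e+07 = 7.92e+06.

7.92e+06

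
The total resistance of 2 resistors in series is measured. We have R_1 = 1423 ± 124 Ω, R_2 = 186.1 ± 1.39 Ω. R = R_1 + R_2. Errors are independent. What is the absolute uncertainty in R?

Sums and differences: (δR)² = Σ (cᵢ δxᵢ)².
  (δR_1)² = 15400;  (δR_2)² = 1.93
δR = √(15400) = 124 Ω

124 Ω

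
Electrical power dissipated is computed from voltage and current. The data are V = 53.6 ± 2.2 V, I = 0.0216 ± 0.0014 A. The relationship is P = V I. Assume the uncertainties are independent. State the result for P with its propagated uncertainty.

Products/powers → add relative errors in quadrature, weighted by exponent:
  (1·δV/V)² = (1×0.0410)² = 0.00168;  (1·δI/I)² = (1×0.0648)² = 0.00420
δP/P = √(0.00589) = 0.0767
P = 1.16 W, so δP = 0.0767 × 1.16 = 0.0888 W.

1.16 ± 0.0888 W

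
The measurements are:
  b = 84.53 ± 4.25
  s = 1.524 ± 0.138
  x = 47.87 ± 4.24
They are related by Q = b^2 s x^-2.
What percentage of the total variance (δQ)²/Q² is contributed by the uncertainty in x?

(δQ/Q)² = (2·δb/b)² + (1·δs/s)² + (-2·δx/x)²
  b term: (2×0.0503)² = 0.0101
  s term: (1×0.0906)² = 0.00820
  x term: (-2×0.0886)² = 0.0314
Total = 0.0497. Share from x = 0.0314/0.0497 = 0.632.

63.2%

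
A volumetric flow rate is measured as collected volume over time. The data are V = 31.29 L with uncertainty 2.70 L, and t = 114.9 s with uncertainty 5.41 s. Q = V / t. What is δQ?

0.0268 L/s

For a monomial Q ∝ V, t^-1, fractional errors add in quadrature:
  (1·δV/V)² = (1×0.0863)² = 0.00745;  (-1·δt/t)² = (-1×0.0471)² = 0.00222
δQ/Q = √(0.00966) = 0.0983
Q = 0.2723 L/s, so δQ = 0.0983 × 0.2723 = 0.0268 L/s.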